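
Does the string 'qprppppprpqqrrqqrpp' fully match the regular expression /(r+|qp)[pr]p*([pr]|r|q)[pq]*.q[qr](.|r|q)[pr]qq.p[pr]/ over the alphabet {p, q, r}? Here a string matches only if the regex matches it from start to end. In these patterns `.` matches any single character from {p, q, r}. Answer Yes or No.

Yes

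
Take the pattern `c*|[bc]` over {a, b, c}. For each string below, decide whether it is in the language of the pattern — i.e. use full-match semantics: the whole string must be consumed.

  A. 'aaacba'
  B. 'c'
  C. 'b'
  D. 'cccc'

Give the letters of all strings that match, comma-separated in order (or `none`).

A → no match
B → match
C → match
D → match

B, C, D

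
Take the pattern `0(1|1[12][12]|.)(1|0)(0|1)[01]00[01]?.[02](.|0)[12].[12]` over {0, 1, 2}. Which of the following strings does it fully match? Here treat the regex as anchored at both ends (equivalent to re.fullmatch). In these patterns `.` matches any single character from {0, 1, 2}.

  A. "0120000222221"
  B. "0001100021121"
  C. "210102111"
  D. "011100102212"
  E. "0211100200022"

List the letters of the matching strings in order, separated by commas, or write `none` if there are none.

A → no match
B → match
C. "210102111" → no match — must start with "0"
D. "011100102212" → no match
E → no match

B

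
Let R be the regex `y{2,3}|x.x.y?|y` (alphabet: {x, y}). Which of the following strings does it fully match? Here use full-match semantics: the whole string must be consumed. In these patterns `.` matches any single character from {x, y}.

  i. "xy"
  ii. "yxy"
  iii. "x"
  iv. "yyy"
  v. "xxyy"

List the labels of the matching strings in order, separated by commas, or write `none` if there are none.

iv

i. "xy" → no match
ii. "yxy" → no match
iii. "x" → no match
iv. "yyy" → match
v. "xxyy" → no match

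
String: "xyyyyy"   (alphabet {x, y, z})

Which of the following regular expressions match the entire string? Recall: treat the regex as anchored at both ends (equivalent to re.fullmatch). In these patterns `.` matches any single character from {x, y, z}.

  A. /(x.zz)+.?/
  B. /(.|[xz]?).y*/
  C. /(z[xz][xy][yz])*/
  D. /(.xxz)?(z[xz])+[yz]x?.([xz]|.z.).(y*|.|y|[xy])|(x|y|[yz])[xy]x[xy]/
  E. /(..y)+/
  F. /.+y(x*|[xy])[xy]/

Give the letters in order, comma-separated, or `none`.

A → no match
B → match
C → no match
D → no match
E → match
F → match

B, E, F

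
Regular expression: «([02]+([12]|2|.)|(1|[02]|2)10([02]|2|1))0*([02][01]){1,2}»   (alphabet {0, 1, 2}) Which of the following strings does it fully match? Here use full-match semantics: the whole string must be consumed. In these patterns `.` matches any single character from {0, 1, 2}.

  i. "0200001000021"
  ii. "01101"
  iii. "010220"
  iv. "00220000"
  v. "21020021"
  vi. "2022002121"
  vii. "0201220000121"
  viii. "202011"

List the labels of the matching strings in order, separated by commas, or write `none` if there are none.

i → match
ii → no match
iii → match
iv → match
v → match
vi → match
vii → no match
viii → no match

i, iii, iv, v, vi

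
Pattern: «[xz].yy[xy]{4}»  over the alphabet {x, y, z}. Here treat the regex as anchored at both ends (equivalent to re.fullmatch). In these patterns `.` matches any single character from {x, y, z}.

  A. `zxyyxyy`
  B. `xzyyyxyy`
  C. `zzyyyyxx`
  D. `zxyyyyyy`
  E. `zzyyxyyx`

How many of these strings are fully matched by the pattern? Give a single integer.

A → no match
B → match
C → match
D → match
E → match
Total matched: 4

4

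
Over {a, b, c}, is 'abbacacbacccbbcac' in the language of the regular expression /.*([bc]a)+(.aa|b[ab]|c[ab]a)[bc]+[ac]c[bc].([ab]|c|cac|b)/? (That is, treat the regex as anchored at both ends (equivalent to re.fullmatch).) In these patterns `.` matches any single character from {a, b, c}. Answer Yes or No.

Yes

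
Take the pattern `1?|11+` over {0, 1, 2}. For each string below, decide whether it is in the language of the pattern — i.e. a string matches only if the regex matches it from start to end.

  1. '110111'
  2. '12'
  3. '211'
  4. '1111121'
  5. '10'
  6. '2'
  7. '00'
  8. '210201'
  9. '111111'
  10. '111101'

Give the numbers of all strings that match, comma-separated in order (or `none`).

9

1. '110111' → no match
2. '12' → no match
3. '211' → no match
4. '1111121' → no match
5. '10' → no match
6. '2' → no match
7. '00' → no match
8. '210201' → no match
9. '111111' → match
10. '111101' → no match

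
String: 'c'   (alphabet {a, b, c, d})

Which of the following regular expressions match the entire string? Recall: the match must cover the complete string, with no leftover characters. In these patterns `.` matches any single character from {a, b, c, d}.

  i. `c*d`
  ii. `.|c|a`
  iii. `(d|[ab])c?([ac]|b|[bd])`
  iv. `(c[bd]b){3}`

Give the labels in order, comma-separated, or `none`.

i → no match — must end with 'd'
ii → match
iii → no match
iv → no match — must end with 'b'

ii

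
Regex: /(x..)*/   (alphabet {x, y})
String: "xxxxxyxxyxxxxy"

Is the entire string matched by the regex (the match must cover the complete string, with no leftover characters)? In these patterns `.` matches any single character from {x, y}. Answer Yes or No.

No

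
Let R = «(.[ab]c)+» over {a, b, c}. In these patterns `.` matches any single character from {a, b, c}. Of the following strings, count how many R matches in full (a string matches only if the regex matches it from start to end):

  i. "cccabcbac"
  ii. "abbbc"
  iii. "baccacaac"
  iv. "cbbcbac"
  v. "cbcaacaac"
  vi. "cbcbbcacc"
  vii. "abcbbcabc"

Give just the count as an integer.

i → no match
ii → no match
iii → match
iv → no match
v → match
vi → no match
vii → match
Total matched: 3

3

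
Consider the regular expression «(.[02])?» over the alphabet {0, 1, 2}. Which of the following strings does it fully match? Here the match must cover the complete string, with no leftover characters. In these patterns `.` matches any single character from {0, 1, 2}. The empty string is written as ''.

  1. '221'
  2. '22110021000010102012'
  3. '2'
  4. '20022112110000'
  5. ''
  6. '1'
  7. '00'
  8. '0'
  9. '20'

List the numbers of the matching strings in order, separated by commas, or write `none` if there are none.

1 → no match
2 → no match
3 → no match
4 → no match
5 → match
6 → no match
7 → match
8 → no match
9 → match

5, 7, 9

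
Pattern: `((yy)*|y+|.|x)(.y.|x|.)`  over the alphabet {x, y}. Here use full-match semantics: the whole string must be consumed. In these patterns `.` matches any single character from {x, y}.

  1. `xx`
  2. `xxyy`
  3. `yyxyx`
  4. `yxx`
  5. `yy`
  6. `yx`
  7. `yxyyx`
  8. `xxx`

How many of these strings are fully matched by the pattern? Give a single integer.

5

1 → match
2 → match
3 → match
4 → no match
5 → match
6 → match
7 → no match
8 → no match
Total matched: 5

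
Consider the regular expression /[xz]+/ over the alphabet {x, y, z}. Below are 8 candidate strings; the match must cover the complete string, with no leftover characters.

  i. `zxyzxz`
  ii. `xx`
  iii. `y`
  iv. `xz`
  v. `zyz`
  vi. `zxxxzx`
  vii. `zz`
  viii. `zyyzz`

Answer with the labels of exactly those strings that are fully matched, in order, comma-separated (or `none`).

i. `zxyzxz` → no match
ii. `xx` → match
iii. `y` → no match
iv. `xz` → match
v. `zyz` → no match
vi. `zxxxzx` → match
vii. `zz` → match
viii. `zyyzz` → no match

ii, iv, vi, vii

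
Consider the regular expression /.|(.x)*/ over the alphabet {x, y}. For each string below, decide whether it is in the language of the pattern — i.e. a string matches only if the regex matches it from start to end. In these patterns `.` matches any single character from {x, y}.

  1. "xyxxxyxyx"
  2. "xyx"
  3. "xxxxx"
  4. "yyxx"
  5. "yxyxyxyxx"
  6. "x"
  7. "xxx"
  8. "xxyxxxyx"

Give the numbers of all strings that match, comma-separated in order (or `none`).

1 → no match
2 → no match
3 → no match
4 → no match
5 → no match
6 → match
7 → no match
8 → match

6, 8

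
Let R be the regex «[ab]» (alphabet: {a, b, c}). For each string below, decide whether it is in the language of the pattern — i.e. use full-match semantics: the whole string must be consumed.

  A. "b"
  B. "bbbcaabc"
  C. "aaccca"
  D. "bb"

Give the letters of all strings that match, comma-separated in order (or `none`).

A

A → match
B → no match
C → no match
D → no match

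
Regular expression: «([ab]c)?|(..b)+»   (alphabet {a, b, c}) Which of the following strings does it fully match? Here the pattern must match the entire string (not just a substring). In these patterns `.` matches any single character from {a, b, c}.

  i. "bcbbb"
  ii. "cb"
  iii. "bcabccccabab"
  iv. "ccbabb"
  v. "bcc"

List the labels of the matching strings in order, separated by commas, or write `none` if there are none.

iv

i → no match
ii → no match
iii → no match
iv → match
v → no match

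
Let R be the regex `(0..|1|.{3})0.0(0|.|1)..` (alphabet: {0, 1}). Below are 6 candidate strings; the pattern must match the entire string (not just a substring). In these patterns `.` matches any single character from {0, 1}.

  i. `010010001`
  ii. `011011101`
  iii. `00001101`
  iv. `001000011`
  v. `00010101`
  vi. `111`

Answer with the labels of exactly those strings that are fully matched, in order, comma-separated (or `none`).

i, iv

i → match
ii → no match
iii → no match
iv → match
v → no match
vi → no match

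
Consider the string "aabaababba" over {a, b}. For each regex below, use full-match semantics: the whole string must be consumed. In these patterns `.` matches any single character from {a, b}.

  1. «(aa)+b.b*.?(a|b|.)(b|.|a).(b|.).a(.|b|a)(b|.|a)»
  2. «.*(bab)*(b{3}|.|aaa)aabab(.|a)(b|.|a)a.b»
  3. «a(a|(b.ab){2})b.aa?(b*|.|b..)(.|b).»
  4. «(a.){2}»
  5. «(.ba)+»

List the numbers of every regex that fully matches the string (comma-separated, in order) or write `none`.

3

1 → no match
2 → no match — must end with "b"
3 → match
4 → no match
5 → no match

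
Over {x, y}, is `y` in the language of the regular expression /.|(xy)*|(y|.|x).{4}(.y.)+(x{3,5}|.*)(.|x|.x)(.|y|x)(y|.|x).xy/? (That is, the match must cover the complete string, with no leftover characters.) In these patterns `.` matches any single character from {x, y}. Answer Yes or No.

Yes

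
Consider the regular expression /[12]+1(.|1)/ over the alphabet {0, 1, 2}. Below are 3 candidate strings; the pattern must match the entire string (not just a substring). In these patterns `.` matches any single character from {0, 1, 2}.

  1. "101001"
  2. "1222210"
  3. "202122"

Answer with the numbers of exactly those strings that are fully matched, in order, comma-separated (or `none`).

2

1. "101001" → no match
2. "1222210" → match
3. "202122" → no match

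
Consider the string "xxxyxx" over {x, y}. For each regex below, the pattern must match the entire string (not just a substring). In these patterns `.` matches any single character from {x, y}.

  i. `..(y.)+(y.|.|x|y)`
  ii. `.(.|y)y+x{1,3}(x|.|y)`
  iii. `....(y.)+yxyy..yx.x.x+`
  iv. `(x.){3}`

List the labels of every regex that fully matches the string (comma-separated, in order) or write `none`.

iv

i → no match
ii → no match
iii → no match
iv → match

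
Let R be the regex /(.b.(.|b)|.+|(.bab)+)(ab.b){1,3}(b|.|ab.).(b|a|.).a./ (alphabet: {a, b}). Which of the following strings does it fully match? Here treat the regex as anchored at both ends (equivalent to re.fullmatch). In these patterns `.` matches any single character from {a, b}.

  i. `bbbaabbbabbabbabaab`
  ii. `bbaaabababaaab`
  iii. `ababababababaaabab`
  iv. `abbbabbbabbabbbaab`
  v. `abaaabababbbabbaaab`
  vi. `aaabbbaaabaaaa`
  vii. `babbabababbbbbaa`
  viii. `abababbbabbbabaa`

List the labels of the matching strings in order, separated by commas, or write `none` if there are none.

ii, iii, vii, viii

i → no match
ii → match
iii → match
iv → no match
v → no match
vi → no match
vii → match
viii → match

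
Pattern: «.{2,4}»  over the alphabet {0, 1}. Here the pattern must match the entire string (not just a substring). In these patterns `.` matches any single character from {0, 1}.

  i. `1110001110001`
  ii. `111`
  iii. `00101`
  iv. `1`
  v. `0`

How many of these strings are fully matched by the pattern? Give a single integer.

1

i → no match
ii → match
iii → no match
iv → no match
v → no match
Total matched: 1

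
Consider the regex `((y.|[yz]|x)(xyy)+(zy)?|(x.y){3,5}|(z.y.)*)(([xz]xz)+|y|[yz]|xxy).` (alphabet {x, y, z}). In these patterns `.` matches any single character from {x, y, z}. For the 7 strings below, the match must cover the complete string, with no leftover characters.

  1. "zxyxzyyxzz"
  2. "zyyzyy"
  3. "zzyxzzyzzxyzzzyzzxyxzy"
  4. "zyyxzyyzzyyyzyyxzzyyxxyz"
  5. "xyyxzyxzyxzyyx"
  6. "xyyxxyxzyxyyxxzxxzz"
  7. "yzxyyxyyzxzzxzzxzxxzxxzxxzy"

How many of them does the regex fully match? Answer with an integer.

7

1 → match
2 → match
3 → match
4 → match
5 → match
6 → match
7 → match
Total matched: 7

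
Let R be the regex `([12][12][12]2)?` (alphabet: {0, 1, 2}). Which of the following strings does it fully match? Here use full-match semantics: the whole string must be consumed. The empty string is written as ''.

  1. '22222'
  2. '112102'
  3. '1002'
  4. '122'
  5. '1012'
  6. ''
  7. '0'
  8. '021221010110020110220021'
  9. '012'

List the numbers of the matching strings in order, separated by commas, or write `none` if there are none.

6

1 → no match
2 → no match
3 → no match
4 → no match
5 → no match
6 → match
7 → no match
8 → no match
9 → no match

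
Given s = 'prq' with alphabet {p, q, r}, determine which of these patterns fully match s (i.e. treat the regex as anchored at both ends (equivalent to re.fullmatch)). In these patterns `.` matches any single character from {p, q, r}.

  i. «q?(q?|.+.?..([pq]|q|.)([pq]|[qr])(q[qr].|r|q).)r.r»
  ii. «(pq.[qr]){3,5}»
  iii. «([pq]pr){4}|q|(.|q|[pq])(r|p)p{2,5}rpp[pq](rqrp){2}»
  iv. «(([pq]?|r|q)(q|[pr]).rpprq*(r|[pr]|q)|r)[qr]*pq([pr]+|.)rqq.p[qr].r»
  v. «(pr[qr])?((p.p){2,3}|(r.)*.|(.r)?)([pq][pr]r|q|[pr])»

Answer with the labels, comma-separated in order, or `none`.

i → no match — must end with 'r'
ii → no match — must start with 'pq'
iii → no match
iv → no match — must end with 'r'
v → match

v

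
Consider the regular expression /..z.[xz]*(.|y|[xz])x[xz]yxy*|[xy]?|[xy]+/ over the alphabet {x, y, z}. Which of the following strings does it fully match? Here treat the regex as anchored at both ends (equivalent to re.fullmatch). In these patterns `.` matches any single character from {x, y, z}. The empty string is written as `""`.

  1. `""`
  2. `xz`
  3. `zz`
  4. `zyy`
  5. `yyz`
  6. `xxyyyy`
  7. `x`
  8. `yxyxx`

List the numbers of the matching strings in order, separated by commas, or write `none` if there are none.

1, 6, 7, 8

1 → match
2 → no match
3 → no match
4 → no match
5 → no match
6 → match
7 → match
8 → match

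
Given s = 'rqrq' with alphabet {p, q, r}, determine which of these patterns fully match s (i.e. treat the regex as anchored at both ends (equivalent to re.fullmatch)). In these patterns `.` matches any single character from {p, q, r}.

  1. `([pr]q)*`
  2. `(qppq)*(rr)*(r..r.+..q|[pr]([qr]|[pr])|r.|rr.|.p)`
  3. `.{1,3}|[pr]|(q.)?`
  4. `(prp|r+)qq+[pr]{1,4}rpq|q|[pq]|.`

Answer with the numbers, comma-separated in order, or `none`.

1 → match
2 → no match
3 → no match
4 → no match

1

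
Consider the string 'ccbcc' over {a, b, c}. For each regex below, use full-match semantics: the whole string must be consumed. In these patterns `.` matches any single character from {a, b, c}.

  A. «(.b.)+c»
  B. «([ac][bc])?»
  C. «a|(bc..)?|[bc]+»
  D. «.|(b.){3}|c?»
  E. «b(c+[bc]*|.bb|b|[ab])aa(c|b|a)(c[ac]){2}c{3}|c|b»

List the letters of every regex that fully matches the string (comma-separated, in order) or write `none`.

C

A → no match
B → no match
C → match
D → no match
E → no match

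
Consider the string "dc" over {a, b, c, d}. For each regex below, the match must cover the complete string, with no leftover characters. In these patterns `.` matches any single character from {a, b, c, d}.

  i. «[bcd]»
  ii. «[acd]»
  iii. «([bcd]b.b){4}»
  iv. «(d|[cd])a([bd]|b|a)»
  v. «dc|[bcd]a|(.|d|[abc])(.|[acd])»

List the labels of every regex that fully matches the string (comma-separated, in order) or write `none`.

i → no match
ii → no match
iii → no match — must end with "b"
iv → no match
v → match

v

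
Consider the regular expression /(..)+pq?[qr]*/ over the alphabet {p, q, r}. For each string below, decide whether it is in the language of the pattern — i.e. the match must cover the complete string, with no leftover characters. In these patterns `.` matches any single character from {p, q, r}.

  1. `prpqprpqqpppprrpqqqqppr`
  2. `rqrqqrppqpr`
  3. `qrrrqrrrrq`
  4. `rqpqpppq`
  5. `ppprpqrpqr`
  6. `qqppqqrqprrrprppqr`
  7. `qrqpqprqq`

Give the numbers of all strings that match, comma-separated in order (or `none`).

4

1 → no match
2 → no match
3 → no match
4 → match
5 → no match
6 → no match
7 → no match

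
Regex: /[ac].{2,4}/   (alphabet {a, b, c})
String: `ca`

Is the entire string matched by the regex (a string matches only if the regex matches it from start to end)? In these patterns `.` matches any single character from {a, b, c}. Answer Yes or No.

No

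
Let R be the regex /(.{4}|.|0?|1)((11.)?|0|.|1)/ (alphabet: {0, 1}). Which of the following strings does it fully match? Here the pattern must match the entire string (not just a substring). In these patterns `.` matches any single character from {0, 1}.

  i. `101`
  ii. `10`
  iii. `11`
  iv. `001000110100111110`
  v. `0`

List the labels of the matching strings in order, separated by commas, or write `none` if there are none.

i → no match
ii → match
iii → match
iv → no match
v → match

ii, iii, v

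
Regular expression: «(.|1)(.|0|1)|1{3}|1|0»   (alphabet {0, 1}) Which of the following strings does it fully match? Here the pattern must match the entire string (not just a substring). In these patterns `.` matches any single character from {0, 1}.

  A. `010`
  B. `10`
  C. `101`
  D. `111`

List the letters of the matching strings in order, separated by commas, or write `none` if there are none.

B, D

A → no match
B → match
C → no match
D → match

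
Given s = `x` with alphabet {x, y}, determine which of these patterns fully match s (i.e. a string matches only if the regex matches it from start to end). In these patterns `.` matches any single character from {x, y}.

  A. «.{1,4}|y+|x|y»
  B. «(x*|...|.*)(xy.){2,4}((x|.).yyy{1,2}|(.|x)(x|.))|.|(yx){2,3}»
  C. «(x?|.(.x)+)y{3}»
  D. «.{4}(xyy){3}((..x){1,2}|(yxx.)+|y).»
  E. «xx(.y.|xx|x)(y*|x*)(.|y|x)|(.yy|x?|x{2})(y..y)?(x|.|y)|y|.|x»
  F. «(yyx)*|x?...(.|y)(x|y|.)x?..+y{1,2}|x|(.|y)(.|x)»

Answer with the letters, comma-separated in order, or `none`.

A → match
B → match
C → no match — must end with `y`
D → no match
E → match
F → match

A, B, E, F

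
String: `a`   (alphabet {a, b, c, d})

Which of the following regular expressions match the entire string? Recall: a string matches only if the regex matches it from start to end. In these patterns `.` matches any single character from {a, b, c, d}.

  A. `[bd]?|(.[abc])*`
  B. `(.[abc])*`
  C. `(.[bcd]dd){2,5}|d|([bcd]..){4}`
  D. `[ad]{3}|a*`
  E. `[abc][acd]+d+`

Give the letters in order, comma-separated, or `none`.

A → no match
B → no match
C → no match
D → match
E → no match — must end with `d`

D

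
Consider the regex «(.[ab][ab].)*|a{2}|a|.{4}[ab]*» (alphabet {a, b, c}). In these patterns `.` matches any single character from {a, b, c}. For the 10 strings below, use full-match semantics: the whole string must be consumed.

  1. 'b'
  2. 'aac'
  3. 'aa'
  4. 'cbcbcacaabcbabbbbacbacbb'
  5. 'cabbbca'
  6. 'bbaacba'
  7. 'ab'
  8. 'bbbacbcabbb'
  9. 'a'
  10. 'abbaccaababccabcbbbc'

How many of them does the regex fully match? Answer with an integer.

1 → no match
2 → no match
3 → match
4 → no match
5 → no match
6 → no match
7 → no match
8 → no match
9 → match
10 → no match
Total matched: 2

2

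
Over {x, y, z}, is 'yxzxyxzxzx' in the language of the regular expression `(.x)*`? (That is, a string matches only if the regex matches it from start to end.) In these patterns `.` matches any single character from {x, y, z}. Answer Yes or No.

Yes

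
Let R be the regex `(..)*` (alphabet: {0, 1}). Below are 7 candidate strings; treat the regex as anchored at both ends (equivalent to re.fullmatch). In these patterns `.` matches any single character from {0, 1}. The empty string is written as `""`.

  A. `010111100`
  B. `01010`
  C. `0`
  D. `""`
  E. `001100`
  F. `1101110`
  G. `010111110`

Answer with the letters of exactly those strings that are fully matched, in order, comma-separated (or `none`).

A → no match
B → no match
C → no match
D → match
E → match
F → no match
G → no match

D, E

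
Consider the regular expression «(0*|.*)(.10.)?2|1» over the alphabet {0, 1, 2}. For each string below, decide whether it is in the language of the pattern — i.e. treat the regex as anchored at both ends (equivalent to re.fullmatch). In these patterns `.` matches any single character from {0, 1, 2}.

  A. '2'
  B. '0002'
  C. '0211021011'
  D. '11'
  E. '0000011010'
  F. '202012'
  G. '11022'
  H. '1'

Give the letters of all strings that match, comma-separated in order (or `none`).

A, B, F, G, H

A → match
B → match
C → no match
D → no match
E → no match
F → match
G → match
H → match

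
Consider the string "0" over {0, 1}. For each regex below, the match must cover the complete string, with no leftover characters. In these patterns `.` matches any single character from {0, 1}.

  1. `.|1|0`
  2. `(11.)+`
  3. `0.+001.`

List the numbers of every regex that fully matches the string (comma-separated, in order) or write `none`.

1 → match
2 → no match — must start with "11"
3 → no match

1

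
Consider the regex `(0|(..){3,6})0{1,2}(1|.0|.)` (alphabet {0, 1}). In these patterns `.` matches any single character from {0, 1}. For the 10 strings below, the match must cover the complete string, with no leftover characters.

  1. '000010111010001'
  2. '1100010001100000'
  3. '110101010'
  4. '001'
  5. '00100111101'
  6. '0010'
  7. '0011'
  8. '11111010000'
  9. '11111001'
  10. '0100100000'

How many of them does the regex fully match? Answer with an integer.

8

1 → match
2 → match
3 → match
4 → match
5 → no match
6 → match
7 → no match
8 → match
9 → match
10 → match
Total matched: 8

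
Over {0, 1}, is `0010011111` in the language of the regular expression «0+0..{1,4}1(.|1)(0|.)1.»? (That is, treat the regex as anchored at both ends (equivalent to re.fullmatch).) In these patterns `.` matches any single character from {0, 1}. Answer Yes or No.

Yes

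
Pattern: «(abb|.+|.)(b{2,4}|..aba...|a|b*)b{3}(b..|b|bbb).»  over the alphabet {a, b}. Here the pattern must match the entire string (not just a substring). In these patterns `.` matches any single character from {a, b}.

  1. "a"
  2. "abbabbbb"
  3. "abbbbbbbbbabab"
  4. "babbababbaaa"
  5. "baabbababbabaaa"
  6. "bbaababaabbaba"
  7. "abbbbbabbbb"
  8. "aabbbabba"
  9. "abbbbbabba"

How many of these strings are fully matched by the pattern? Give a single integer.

0

1 → no match
2 → no match
3 → no match
4 → no match
5 → no match
6 → no match
7 → no match
8 → no match
9 → no match
Total matched: 0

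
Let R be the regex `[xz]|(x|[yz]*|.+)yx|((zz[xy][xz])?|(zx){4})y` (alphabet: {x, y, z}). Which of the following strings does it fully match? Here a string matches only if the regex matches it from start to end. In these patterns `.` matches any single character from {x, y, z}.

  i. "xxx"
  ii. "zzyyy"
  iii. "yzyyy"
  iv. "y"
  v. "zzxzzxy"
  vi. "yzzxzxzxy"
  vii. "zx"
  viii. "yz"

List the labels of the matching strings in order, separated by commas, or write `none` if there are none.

iv

i → no match
ii → no match
iii → no match
iv → match
v → no match
vi → no match
vii → no match
viii → no match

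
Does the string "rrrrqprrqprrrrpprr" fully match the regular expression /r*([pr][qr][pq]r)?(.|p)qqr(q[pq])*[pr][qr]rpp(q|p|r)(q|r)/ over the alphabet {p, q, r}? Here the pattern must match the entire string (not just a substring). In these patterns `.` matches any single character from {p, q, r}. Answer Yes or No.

No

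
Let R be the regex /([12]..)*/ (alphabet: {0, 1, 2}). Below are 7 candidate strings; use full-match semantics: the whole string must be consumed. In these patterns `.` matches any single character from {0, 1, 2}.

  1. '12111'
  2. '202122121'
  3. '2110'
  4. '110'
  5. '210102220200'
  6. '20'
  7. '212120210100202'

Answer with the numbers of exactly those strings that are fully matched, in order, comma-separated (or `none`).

2, 4, 5, 7

1 → no match
2 → match
3 → no match
4 → match
5 → match
6 → no match
7 → match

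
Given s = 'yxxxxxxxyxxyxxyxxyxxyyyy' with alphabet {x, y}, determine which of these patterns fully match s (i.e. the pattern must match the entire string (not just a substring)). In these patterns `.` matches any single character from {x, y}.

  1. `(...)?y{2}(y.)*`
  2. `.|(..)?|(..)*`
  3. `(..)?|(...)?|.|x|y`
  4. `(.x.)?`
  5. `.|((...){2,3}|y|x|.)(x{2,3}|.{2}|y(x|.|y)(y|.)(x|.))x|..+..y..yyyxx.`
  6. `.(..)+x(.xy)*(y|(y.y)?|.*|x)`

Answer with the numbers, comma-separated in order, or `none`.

1 → no match
2 → match
3 → no match
4 → no match
5 → no match
6 → match

2, 6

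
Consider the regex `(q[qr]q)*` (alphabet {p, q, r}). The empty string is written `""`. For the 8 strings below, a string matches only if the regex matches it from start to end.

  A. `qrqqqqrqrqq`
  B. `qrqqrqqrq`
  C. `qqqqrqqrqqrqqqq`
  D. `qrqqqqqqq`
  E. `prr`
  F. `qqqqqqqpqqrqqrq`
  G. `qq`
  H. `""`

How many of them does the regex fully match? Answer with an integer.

A → no match
B → match
C → match
D → match
E → no match
F → no match
G → no match
H → match
Total matched: 4

4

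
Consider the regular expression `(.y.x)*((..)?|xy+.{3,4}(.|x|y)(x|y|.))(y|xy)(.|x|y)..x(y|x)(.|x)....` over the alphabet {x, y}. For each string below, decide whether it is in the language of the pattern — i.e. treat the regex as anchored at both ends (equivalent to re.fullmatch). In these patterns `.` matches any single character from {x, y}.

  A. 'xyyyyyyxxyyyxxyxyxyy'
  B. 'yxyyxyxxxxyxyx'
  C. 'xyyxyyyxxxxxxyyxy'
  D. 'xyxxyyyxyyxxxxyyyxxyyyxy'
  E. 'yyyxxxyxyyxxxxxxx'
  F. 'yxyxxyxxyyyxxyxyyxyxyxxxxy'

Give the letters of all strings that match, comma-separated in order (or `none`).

A, C, E

A → match
B → no match
C → match
D → no match
E → match
F → no match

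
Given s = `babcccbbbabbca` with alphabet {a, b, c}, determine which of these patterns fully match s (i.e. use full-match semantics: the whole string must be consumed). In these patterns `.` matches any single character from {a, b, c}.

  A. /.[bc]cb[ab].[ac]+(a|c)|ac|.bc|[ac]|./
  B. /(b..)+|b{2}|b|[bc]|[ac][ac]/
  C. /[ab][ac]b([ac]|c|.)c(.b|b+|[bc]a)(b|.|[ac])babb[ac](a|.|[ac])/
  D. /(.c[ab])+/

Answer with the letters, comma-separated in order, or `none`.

A → no match
B → no match
C → match
D → no match

C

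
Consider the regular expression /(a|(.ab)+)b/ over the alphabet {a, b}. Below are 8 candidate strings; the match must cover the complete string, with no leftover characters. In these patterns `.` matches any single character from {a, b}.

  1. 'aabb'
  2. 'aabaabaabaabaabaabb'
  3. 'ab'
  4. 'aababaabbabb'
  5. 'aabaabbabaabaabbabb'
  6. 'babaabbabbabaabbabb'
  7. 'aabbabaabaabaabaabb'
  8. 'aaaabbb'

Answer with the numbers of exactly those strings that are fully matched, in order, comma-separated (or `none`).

1 → match
2 → match
3 → match
4 → no match
5 → match
6 → match
7 → match
8 → no match

1, 2, 3, 5, 6, 7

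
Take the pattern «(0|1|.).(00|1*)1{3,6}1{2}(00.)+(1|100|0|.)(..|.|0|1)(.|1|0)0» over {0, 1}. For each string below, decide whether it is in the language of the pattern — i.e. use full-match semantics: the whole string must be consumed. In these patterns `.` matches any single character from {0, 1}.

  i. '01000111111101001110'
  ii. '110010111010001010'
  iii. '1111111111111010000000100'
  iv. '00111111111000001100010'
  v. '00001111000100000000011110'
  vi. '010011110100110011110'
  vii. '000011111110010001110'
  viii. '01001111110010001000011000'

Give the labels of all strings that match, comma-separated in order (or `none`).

i → no match
ii → no match
iii → no match
iv → match
v → no match
vi → no match
vii → match
viii → no match

iv, vii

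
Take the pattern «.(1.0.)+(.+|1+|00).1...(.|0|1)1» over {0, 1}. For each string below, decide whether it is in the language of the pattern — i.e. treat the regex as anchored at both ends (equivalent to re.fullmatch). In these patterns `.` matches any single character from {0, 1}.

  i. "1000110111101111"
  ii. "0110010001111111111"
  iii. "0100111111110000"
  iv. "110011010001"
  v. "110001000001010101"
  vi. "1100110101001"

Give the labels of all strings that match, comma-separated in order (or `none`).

i → no match
ii → match
iii → no match — must end with "1"
iv → no match
v → no match
vi → match

ii, vi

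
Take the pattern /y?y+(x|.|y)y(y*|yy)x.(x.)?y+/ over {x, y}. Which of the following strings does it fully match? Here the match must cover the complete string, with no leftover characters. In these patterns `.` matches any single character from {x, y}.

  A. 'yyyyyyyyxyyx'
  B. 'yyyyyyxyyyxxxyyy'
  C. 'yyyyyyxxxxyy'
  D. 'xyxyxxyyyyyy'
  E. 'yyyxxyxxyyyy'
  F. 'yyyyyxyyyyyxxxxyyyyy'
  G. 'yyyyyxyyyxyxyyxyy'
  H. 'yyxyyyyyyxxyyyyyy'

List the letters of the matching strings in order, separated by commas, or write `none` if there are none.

B, C, F, H

A → no match — must end with 'y'
B → match
C → match
D → no match
E → no match
F → match
G → no match
H → match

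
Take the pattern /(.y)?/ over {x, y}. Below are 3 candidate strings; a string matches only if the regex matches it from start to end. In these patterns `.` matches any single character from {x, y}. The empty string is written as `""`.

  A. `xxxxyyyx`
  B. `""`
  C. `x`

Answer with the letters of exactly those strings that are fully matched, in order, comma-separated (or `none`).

B

A. `xxxxyyyx` → no match
B. `""` → match
C. `x` → no match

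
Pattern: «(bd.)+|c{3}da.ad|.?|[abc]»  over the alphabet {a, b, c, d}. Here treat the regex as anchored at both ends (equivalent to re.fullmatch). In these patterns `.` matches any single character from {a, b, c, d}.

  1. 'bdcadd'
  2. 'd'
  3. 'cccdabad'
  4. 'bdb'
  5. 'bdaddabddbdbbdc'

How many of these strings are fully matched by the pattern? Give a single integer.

1 → no match
2 → match
3 → match
4 → match
5 → no match
Total matched: 3

3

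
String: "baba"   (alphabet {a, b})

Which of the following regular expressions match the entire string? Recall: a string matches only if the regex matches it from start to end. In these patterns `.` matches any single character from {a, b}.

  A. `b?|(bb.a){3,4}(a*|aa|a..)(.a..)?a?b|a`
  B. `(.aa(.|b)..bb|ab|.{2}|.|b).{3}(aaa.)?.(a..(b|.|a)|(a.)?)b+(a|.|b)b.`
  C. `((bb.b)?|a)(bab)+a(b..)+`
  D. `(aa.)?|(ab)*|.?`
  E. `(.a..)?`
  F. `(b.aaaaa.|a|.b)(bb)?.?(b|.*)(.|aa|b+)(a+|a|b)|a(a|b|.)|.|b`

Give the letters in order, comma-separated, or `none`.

E

A → no match
B → no match
C → no match
D → no match
E → match
F → no match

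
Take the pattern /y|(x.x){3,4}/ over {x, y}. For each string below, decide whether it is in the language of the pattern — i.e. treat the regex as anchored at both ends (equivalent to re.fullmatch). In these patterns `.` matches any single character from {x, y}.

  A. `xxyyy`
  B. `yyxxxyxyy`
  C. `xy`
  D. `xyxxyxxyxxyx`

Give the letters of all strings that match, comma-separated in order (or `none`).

A → no match
B → no match
C → no match
D → match

D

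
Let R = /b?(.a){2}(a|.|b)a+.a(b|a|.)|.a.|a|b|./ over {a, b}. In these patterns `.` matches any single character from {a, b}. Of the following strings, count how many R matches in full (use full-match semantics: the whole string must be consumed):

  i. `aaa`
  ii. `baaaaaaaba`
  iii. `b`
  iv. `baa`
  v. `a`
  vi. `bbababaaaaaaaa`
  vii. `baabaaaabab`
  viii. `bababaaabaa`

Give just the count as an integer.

i → match
ii → no match
iii → match
iv → match
v → match
vi → match
vii → match
viii → match
Total matched: 7

7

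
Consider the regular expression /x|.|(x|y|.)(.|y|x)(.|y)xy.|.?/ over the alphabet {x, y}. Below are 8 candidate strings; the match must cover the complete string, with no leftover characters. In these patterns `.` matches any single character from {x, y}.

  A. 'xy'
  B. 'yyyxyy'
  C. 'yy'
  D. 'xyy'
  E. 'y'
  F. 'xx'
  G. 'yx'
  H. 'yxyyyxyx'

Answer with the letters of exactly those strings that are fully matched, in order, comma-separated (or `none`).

A → no match
B → match
C → no match
D → no match
E → match
F → no match
G → no match
H → no match

B, E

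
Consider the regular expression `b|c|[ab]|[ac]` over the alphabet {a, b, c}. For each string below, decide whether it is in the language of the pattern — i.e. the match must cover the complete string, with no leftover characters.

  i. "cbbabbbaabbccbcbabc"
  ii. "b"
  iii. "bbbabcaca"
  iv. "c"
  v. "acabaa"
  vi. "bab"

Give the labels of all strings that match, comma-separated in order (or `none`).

ii, iv

i → no match
ii → match
iii → no match
iv → match
v → no match
vi → no match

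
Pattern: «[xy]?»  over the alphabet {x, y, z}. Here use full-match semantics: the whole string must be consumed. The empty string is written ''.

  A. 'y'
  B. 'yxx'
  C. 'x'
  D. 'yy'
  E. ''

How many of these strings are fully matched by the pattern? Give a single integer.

A → match
B → no match
C → match
D → no match
E → match
Total matched: 3

3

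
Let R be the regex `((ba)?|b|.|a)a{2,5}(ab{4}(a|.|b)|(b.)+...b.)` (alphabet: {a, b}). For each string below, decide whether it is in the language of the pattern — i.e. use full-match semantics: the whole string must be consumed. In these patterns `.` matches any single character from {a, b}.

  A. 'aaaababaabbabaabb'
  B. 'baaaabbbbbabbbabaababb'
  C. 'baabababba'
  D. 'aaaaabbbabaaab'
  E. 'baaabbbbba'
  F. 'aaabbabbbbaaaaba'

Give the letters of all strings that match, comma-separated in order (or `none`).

B, C

A → no match
B → match
C → match
D → no match
E → no match
F → no match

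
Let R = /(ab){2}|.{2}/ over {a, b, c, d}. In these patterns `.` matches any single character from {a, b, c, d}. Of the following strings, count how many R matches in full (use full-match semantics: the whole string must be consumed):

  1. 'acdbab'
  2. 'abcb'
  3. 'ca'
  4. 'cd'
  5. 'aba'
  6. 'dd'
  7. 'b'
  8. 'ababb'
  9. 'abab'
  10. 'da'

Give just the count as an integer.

5

1 → no match
2 → no match
3 → match
4 → match
5 → no match
6 → match
7 → no match
8 → no match
9 → match
10 → match
Total matched: 5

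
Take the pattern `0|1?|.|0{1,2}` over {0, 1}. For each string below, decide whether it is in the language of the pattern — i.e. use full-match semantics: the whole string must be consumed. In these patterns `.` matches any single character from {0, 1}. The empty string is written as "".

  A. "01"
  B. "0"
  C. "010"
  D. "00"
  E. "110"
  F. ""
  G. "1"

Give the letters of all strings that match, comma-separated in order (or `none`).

A → no match
B → match
C → no match
D → match
E → no match
F → match
G → match

B, D, F, G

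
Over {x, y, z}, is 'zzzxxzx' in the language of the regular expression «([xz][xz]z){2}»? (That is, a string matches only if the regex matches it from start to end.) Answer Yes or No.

Every match must end with 'z', but 'zzzxxzx' does not.

No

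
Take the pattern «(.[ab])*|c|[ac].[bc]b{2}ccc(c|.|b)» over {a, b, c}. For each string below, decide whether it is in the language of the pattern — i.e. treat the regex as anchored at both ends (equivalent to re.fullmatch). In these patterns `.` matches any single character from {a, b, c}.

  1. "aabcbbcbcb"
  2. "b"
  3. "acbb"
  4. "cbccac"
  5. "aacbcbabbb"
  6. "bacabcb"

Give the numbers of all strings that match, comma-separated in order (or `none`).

1 → no match
2 → no match
3 → no match
4 → no match
5 → match
6 → no match

5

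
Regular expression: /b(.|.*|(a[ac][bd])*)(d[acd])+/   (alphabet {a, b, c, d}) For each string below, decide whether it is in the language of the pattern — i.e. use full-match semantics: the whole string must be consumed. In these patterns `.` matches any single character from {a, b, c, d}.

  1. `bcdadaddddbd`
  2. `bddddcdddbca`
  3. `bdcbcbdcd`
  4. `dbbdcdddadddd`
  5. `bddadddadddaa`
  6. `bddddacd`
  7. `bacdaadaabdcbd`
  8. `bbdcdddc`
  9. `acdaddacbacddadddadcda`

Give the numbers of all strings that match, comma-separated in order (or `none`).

8

1. `bcdadaddddbd` → no match
2. `bddddcdddbca` → no match
3. `bdcbcbdcd` → no match
4 → no match — must start with `b`
5 → no match
6. `bddddacd` → no match
7 → no match
8. `bbdcdddc` → match
9 → no match — must start with `b`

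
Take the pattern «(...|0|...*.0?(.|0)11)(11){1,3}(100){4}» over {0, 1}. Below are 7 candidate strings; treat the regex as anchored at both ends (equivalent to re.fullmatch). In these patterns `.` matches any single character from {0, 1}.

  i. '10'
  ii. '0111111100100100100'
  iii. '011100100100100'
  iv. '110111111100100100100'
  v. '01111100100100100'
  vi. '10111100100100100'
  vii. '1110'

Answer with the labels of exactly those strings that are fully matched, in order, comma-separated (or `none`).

i → no match — must end with '100'
ii → match
iii → match
iv → match
v → match
vi → match
vii → no match — must end with '100'

ii, iii, iv, v, vi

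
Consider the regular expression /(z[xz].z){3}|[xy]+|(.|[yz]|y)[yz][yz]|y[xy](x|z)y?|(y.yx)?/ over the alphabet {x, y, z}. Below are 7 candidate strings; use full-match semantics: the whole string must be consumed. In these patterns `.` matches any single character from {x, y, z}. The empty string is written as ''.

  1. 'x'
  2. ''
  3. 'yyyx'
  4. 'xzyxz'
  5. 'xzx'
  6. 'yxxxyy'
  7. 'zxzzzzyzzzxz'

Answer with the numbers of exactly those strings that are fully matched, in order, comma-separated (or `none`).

1 → match
2 → match
3 → match
4 → no match
5 → no match
6 → match
7 → match

1, 2, 3, 6, 7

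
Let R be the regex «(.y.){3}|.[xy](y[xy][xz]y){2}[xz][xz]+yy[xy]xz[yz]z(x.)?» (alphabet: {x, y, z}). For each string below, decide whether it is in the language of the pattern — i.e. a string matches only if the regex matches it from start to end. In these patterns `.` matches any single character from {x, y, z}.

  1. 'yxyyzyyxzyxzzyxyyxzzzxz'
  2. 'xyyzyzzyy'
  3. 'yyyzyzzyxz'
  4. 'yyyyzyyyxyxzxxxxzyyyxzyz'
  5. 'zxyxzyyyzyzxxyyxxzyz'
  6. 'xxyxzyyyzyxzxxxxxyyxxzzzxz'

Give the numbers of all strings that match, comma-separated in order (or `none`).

2, 4, 5, 6

1 → no match
2 → match
3 → no match
4 → match
5 → match
6 → match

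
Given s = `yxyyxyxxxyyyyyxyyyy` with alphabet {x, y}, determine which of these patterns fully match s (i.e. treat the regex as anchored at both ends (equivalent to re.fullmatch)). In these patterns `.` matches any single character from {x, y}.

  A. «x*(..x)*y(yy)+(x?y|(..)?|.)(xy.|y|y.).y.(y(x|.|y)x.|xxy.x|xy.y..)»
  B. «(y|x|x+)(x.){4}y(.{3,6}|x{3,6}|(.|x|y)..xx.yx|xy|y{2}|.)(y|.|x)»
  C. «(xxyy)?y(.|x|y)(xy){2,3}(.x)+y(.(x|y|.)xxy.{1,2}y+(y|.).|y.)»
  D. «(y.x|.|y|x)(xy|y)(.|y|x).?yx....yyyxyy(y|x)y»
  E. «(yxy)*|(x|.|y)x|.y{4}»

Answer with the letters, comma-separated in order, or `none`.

D

A → no match
B → no match
C → no match
D → match
E → no match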